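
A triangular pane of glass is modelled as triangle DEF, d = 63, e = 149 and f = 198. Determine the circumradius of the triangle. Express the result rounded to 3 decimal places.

137.552

By the law of cosines, cos D = (e² + f² − d²) / (2·e·f) ≈ 0.97343, so ∠D ≈ 13.24°.
Circumradius = d/(2 sin D) ≈ 137.55.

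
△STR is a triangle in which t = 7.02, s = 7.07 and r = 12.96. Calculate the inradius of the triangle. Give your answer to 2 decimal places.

1.32

Semiperimeter p = (7.07 + 7.02 + 12.96)/2 = 13.525.
Heron's formula: area = √(13.525·6.455·6.505·0.565) ≈ 17.913.
Inradius = area/p = 17.913/13.525 ≈ 1.3244.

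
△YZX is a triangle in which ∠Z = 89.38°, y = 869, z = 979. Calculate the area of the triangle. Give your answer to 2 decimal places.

area ≈ 200017.83

Law of sines: sin Y = y·sin Z/z ≈ 0.88759.
Since z ≥ y, only the acute value applies: ∠Y ≈ 62.57°.
Then ∠X = 180° − ∠Z − ∠Y ≈ 28.05°.
Law of sines gives x = z·sin X/sin Z ≈ 460.37.
Area = ½·z·y·sin X ≈ 2.0002e+05.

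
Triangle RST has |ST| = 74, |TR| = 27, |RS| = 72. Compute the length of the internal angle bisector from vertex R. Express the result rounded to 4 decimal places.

t_R ≈ 29.2891

By the law of cosines, cos R = (|TR|² + |RS|² − |ST|²) / (2·|TR|·|RS|) ≈ 0.11240, so ∠R ≈ 83.55°.
The bisector from R has length 2·|TR|·|RS|·cos(∠R/2)/(|TR|+|RS|) ≈ 29.289.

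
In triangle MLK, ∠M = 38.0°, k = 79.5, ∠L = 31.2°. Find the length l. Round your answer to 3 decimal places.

The third angle is ∠K = 180° − ∠M − ∠L = 110.80°.
Law of sines: l = k·sin L/sin K ≈ 44.054.

44.054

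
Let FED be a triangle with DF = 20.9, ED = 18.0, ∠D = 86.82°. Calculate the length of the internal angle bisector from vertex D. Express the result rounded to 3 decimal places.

By the law of cosines, FE² = ED² + DF² − 2·ED·DF·cos D = 719.07, so FE ≈ 26.816.
The bisector from D has length 2·ED·DF·cos(∠D/2)/(ED+DF) ≈ 14.051.

t_D ≈ 14.051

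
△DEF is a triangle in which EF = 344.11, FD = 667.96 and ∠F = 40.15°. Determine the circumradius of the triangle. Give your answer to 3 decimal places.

By the law of cosines, DE² = EF² + FD² − 2·EF·FD·cos F = 2.132e+05, so DE ≈ 461.74.
Area = ½·EF·FD·sin F ≈ 74103.
Circumradius = DE/(2 sin F) ≈ 358.05.

R ≈ 358.054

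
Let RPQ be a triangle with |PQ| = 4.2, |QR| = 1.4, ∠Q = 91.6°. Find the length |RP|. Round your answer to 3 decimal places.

By the law of cosines, |RP|² = |PQ|² + |QR|² − 2·|PQ|·|QR|·cos Q = 19.928, so |RP| ≈ 4.4641.

4.464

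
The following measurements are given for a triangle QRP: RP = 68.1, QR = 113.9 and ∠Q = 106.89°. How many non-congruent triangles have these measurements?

0

QR·sin Q = 113.9·sin(106.89°) ≈ 109.
Since ∠Q is not acute, a triangle exists only if RP > QR; here RP ≤ QR, so there is no triangle.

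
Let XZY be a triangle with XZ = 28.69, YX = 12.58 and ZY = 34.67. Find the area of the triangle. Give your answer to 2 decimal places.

area ≈ 171.82

Semiperimeter s = (34.67 + 12.58 + 28.69)/2 = 37.97.
Heron's formula: area = √(37.97·3.3·25.39·9.28) ≈ 171.82.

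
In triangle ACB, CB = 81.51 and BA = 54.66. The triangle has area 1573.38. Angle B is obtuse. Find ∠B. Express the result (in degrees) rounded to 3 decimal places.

135.066

From area = ½·CB·BA·sin B, we get sin B = 2·area/(CB·BA) ≈ 0.70629.
Taking the obtuse solution, ∠B ≈ 135.07°.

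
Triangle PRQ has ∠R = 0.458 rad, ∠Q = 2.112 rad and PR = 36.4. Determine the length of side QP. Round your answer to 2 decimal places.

18.78

The third angle is ∠P = π − ∠R − ∠Q = 0.572 rad.
Law of sines: QP = PR·sin R/sin Q ≈ 18.778.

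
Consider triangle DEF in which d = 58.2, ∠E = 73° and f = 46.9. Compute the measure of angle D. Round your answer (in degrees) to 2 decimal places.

By the law of cosines, e² = f² + d² − 2·f·d·cos E = 3990.7, so e ≈ 63.172.
Law of cosines again: cos D = (e² + f² − d²)/(2·e·f) ≈ 0.47305, so ∠D ≈ 61.77°.

∠D ≈ 61.77°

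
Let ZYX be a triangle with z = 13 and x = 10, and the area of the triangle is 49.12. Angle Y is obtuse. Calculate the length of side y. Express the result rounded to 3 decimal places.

From area = ½·x·z·sin Y, we get sin Y = 2·area/(x·z) ≈ 0.75569.
Taking the obtuse solution, ∠Y ≈ 130.91°.
Law of cosines then gives y ≈ 20.959.

20.959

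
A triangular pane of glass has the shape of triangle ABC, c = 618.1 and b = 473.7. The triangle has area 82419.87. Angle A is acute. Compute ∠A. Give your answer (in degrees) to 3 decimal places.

34.263

From area = ½·b·c·sin A, we get sin A = 2·area/(b·c) ≈ 0.56299.
Taking the acute solution, ∠A ≈ 34.26°.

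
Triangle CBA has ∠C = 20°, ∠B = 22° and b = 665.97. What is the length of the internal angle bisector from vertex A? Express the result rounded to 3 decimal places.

227.810

The third angle is ∠A = 180° − ∠C − ∠B = 138.00°.
Law of sines: c = b·sin C/sin B ≈ 608.04.
Law of sines: a = b·sin A/sin B ≈ 1189.6.
The bisector from A has length 2·c·b·cos(∠A/2)/(c+b) ≈ 227.81.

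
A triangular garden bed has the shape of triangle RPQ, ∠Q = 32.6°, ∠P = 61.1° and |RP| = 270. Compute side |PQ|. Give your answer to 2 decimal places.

The third angle is ∠R = 180° − ∠P − ∠Q = 86.30°.
Law of sines: |PQ| = |RP|·sin R/sin Q ≈ 500.1.

500.10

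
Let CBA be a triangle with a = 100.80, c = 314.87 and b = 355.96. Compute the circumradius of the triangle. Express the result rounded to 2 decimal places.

185.07

By the law of cosines, cos C = (b² + a² − c²) / (2·b·a) ≈ 0.52570, so ∠C ≈ 58.28°.
Circumradius = c/(2 sin C) ≈ 185.07.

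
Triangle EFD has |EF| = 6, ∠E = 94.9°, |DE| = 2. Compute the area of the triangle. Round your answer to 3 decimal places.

Area = ½·|DE|·|EF|·sin E ≈ 5.9781.

area ≈ 5.978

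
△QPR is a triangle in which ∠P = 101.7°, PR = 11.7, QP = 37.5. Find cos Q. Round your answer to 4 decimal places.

cos Q ≈ 0.9611

By the law of cosines, RQ² = QP² + PR² − 2·QP·PR·cos P = 1721.1, so RQ ≈ 41.486.
Law of cosines again: cos Q = (RQ² + QP² − PR²)/(2·RQ·QP) ≈ 0.96111, so ∠Q ≈ 16.03°.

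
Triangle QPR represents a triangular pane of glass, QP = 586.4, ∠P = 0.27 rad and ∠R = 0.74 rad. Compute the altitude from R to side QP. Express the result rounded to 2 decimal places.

The third angle is ∠Q = π − ∠P − ∠R = 2.132 rad.
Law of sines: PR = QP·sin Q/sin R ≈ 736.45.
Law of sines: RQ = QP·sin P/sin R ≈ 231.97.
Area = ½·QP·PR·sin P ≈ 57595.
The altitude from R has length 2·area/QP ≈ 196.44.

h_R ≈ 196.44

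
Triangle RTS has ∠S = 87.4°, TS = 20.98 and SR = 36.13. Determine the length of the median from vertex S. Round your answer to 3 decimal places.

By the law of cosines, RT² = TS² + SR² − 2·TS·SR·cos S = 1676.8, so RT ≈ 40.948.
Median from S: ½√(2·TS² + 2·SR² − RT²) ≈ 21.297.

m_S ≈ 21.297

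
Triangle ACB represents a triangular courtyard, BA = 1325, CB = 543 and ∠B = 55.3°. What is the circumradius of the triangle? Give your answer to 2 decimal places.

R ≈ 674.85

By the law of cosines, AC² = CB² + BA² − 2·CB·BA·cos B = 1.2313e+06, so AC ≈ 1109.6.
Area = ½·CB·BA·sin B ≈ 2.9576e+05.
Circumradius = AC/(2 sin B) ≈ 674.85.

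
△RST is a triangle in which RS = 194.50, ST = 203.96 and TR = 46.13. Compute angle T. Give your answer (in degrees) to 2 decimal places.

By the law of cosines, cos T = (ST² + TR² − RS²) / (2·ST·TR) ≈ 0.31340, so ∠T ≈ 71.74°.

∠T ≈ 71.74°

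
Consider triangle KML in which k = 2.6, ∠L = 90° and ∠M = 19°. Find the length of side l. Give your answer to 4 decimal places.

The third angle is ∠K = 180° − ∠M − ∠L = 71.00°.
Law of sines: l = k·sin L/sin K ≈ 2.7498.

2.7498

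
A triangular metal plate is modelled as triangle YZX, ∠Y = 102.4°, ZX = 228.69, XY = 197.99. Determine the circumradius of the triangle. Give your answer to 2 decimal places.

R ≈ 117.08

Law of sines: sin Z = XY·sin Y/ZX ≈ 0.84556.
Since ZX ≥ XY, only the acute value applies: ∠Z ≈ 57.73°.
Then ∠X = 180° − ∠Y − ∠Z ≈ 19.87°.
Law of sines gives YZ = ZX·sin X/sin Y ≈ 79.577.
Circumradius = ZX/(2 sin Y) ≈ 117.08.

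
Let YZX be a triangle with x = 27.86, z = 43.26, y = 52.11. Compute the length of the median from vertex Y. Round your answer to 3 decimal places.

25.396

Median from Y: ½√(2·z² + 2·x² − y²) ≈ 25.396.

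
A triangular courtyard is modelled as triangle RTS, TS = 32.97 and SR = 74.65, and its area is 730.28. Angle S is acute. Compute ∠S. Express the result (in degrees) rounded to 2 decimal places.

From area = ½·TS·SR·sin S, we get sin S = 2·area/(TS·SR) ≈ 0.59343.
Taking the acute solution, ∠S ≈ 36.40°.

36.40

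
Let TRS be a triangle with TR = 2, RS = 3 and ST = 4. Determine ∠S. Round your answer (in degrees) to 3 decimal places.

∠S ≈ 28.955°

By the law of cosines, cos S = (RS² + ST² − TR²) / (2·RS·ST) ≈ 0.87500, so ∠S ≈ 28.96°.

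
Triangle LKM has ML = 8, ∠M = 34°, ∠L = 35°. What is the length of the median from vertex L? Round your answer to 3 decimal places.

m_L ≈ 6.119

The third angle is ∠K = 180° − ∠M − ∠L = 111.00°.
Law of sines: KM = ML·sin L/sin K ≈ 4.9151.
Law of sines: LK = ML·sin M/sin K ≈ 4.7918.
Median from L: ½√(2·ML² + 2·LK² − KM²) ≈ 6.1189.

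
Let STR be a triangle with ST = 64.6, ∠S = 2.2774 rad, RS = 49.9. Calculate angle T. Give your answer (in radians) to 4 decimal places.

By the law of cosines, TR² = RS² + ST² − 2·RS·ST·cos S = 10849, so TR ≈ 104.16.
Law of cosines again: cos T = (ST² + TR² − RS²)/(2·ST·TR) ≈ 0.93125, so ∠T ≈ 0.3730 rad.

∠T ≈ 0.3730 rad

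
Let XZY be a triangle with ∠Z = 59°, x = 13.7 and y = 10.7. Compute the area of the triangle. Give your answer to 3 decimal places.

Area = ½·y·x·sin Z ≈ 62.826.

62.826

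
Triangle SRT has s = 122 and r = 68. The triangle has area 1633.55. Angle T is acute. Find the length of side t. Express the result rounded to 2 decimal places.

From area = ½·s·r·sin T, we get sin T = 2·area/(s·r) ≈ 0.39382.
Taking the acute solution, ∠T ≈ 23.19°.
Law of cosines then gives t ≈ 65.244.

65.24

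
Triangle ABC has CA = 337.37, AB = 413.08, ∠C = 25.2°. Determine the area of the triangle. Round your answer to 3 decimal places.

Law of sines: sin B = CA·sin C/AB ≈ 0.34774.
Since AB ≥ CA, only the acute value applies: ∠B ≈ 20.35°.
Then ∠A = 180° − ∠C − ∠B ≈ 134.45°.
Law of sines gives BC = AB·sin A/sin C ≈ 692.56.
Area = ½·AB·CA·sin A ≈ 49742.

49741.541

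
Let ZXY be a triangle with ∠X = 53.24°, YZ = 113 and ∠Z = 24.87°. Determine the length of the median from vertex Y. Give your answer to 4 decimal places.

The third angle is ∠Y = 180° − ∠Z − ∠X = 101.89°.
Law of sines: XY = YZ·sin Z/sin X ≈ 59.319.
Law of sines: ZX = YZ·sin Y/sin X ≈ 138.02.
Median from Y: ½√(2·XY² + 2·YZ² − ZX²) ≈ 58.15.

58.1499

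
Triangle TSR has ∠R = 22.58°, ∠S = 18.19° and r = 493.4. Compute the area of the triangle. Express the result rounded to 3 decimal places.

The third angle is ∠T = 180° − ∠S − ∠R = 139.23°.
Law of sines: t = r·sin T/sin R ≈ 839.13.
Law of sines: s = r·sin S/sin R ≈ 401.13.
Area = ½·r·t·sin S ≈ 64623.

64622.944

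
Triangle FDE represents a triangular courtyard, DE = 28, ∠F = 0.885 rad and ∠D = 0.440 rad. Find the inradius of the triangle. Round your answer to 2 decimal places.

5.33

The third angle is ∠E = π − ∠F − ∠D = 1.817 rad.
Law of sines: EF = DE·sin D/sin F ≈ 15.41.
Law of sines: FD = DE·sin E/sin F ≈ 35.092.
Area = ½·DE·EF·sin E ≈ 209.26.
Semiperimeter s = (28+15.41+35.092)/2 = 39.251.
Inradius = area/s = 209.26/39.251 ≈ 5.3313.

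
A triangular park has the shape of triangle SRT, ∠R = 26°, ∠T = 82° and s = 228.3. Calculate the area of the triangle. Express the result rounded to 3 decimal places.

area ≈ 11895.159

The third angle is ∠S = 180° − ∠R − ∠T = 72.00°.
Law of sines: r = s·sin R/sin S ≈ 105.23.
Law of sines: t = s·sin T/sin S ≈ 237.71.
Area = ½·s·r·sin T ≈ 11895.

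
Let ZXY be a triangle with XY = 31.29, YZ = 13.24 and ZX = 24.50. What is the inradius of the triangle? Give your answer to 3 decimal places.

Semiperimeter s = (31.29 + 13.24 + 24.5)/2 = 34.515.
Heron's formula: area = √(34.515·3.225·21.275·10.015) ≈ 154.
Inradius = area/s = 154/34.515 ≈ 4.4619.

r ≈ 4.462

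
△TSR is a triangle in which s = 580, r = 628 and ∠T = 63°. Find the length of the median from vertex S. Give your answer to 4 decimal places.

By the law of cosines, t² = s² + r² − 2·s·r·cos T = 4.0006e+05, so t ≈ 632.5.
Median from S: ½√(2·r² + 2·t² − s²) ≈ 559.57.

m_S ≈ 559.5735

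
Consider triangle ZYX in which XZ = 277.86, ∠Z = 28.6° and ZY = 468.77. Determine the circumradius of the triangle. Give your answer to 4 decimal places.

By the law of cosines, YX² = XZ² + ZY² − 2·XZ·ZY·cos Z = 68233, so YX ≈ 261.21.
Area = ½·XZ·ZY·sin Z ≈ 31175.
Circumradius = YX/(2 sin Z) ≈ 272.84.

272.8413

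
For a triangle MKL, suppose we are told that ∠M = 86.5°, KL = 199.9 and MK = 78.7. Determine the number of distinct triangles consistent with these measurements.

MK·sin M = 78.7·sin(86.5°) ≈ 78.55.
Since KL ≥ MK, exactly one triangle exists.

1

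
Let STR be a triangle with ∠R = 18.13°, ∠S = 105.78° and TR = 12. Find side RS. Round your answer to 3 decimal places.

The third angle is ∠T = 180° − ∠R − ∠S = 56.09°.
Law of sines: RS = TR·sin T/sin S ≈ 10.349.

10.349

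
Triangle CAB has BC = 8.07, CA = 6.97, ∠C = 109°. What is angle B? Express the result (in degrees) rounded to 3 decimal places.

∠B ≈ 32.514°

By the law of cosines, AB² = BC² + CA² − 2·BC·CA·cos C = 150.33, so AB ≈ 12.261.
Law of cosines again: cos B = (AB² + BC² − CA²)/(2·AB·BC) ≈ 0.84326, so ∠B ≈ 32.51°.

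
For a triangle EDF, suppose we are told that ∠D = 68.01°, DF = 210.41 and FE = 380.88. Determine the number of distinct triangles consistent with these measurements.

1

DF·sin D = 210.41·sin(68.01°) ≈ 195.1.
Since FE ≥ DF, exactly one triangle exists.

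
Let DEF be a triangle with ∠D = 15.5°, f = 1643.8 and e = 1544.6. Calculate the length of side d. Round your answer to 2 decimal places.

441.05

By the law of cosines, d² = e² + f² − 2·e·f·cos D = 1.9453e+05, so d ≈ 441.05.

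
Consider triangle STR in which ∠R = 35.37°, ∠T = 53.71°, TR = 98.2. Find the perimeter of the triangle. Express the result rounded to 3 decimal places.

The third angle is ∠S = 180° − ∠T − ∠R = 90.92°.
Law of sines: RS = TR·sin T/sin S ≈ 79.163.
Law of sines: ST = TR·sin R/sin S ≈ 56.851.
Semiperimeter s = (98.2+79.163+56.851)/2 = 117.11.
Perimeter = 98.2 + 79.163 + 56.851 = 234.21.

234.213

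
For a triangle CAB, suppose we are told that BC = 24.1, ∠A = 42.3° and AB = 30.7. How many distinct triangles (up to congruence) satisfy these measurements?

2

AB·sin A = 30.7·sin(42.3°) ≈ 20.66.
Since AB sin A < BC < AB (20.66 < 24.1 < 30.7), two triangles exist.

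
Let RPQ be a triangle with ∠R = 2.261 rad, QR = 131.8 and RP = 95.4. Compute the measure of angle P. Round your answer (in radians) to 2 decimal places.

∠P ≈ 0.52 rad

By the law of cosines, PQ² = QR² + RP² − 2·QR·RP·cos R = 42484, so PQ ≈ 206.12.
Law of cosines again: cos P = (RP² + PQ² − QR²)/(2·RP·PQ) ≈ 0.86998, so ∠P ≈ 0.516 rad.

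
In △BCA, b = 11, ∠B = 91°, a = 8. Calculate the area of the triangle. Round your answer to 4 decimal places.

Law of sines: sin A = a·sin B/b ≈ 0.72716.
Since b ≥ a, only the acute value applies: ∠A ≈ 46.65°.
Then ∠C = 180° − ∠B − ∠A ≈ 42.35°.
Law of sines gives c = b·sin C/sin B ≈ 7.4115.
Area = ½·b·a·sin C ≈ 29.642.

29.6415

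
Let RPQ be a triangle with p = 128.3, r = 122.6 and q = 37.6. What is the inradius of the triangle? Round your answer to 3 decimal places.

Semiperimeter s = (122.6 + 128.3 + 37.6)/2 = 144.25.
Heron's formula: area = √(144.25·21.65·15.95·106.65) ≈ 2304.9.
Inradius = area/s = 2304.9/144.25 ≈ 15.978.

15.978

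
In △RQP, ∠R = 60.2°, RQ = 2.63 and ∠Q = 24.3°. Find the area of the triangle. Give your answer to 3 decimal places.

The third angle is ∠P = 180° − ∠R − ∠Q = 95.50°.
Law of sines: QP = RQ·sin R/sin P ≈ 2.2928.
Law of sines: PR = RQ·sin Q/sin P ≈ 1.0873.
Area = ½·RQ·QP·sin Q ≈ 1.2407.

area ≈ 1.241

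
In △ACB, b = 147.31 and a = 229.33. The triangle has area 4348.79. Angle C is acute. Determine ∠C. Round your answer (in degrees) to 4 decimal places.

14.9192

From area = ½·b·a·sin C, we get sin C = 2·area/(b·a) ≈ 0.25746.
Taking the acute solution, ∠C ≈ 14.92°.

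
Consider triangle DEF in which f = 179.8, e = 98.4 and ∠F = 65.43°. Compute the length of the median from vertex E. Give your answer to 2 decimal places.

Law of sines: sin E = e·sin F/f ≈ 0.49772.
Since f ≥ e, only the acute value applies: ∠E ≈ 29.85°.
Then ∠D = 180° − ∠F − ∠E ≈ 84.72°.
Law of sines gives d = f·sin D/sin F ≈ 196.86.
Median from E: ½√(2·f² + 2·d² − e²) ≈ 181.99.

m_E ≈ 181.99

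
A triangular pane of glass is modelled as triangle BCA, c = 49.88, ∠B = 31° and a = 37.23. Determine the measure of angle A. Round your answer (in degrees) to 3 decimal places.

∠A ≈ 46.862°

By the law of cosines, b² = c² + a² − 2·c·a·cos B = 690.51, so b ≈ 26.278.
Law of cosines again: cos A = (b² + c² − a²)/(2·b·c) ≈ 0.68376, so ∠A ≈ 46.86°.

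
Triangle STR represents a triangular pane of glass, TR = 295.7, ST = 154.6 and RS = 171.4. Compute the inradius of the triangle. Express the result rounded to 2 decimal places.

Semiperimeter s = (295.7 + 171.4 + 154.6)/2 = 310.85.
Heron's formula: area = √(310.85·15.15·139.45·156.25) ≈ 10130.
Inradius = area/s = 10130/310.85 ≈ 32.587.

r ≈ 32.59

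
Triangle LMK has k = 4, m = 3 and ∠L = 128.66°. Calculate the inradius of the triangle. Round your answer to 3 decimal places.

By the law of cosines, l² = m² + k² − 2·m·k·cos L = 39.993, so l ≈ 6.324.
Area = ½·m·k·sin L ≈ 4.6852.
Semiperimeter s = (6.324+3+4)/2 = 6.662.
Inradius = area/s = 4.6852/6.662 ≈ 0.70327.

0.703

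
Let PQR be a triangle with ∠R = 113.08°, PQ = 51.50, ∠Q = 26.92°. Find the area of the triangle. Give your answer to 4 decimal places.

419.5062

The third angle is ∠P = 180° − ∠Q − ∠R = 40.00°.
Law of sines: QR = PQ·sin P/sin R ≈ 35.984.
Law of sines: RP = PQ·sin Q/sin R ≈ 25.345.
Area = ½·PQ·QR·sin Q ≈ 419.51.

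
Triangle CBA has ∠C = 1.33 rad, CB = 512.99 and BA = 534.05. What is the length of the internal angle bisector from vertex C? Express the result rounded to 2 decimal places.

t_C ≈ 306.99

Law of sines: sin A = CB·sin C/BA ≈ 0.93285.
Since BA ≥ CB, only the acute value applies: ∠A ≈ 1.202 rad.
Then ∠B = π − ∠C − ∠A ≈ 0.609 rad.
Law of sines gives AC = BA·sin B/sin C ≈ 314.73.
The bisector from C has length 2·AC·CB·cos(∠C/2)/(AC+CB) ≈ 306.99.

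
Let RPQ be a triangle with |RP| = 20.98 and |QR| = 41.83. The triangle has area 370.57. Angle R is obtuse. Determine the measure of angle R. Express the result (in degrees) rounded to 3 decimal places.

From area = ½·|QR|·|RP|·sin R, we get sin R = 2·area/(|QR|·|RP|) ≈ 0.84451.
Taking the obtuse solution, ∠R ≈ 122.38°.

∠R ≈ 122.380°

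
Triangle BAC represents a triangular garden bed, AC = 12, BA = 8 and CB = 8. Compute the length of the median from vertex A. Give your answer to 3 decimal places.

Median from A: ½√(2·BA² + 2·AC² − CB²) ≈ 9.3808.

9.381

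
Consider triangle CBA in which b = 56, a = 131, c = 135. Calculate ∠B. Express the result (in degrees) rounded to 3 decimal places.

24.246

By the law of cosines, cos B = (a² + c² − b²) / (2·a·c) ≈ 0.91179, so ∠B ≈ 24.25°.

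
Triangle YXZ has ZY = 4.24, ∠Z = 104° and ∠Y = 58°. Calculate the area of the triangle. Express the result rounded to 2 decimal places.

23.94

The third angle is ∠X = 180° − ∠Z − ∠Y = 18.00°.
Law of sines: XZ = ZY·sin Y/sin X ≈ 11.636.
Law of sines: YX = ZY·sin Z/sin X ≈ 13.313.
Area = ½·ZY·XZ·sin Z ≈ 23.936.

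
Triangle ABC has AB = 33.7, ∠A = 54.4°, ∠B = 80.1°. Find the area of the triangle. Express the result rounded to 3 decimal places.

637.700

The third angle is ∠C = 180° − ∠A − ∠B = 45.50°.
Law of sines: BC = AB·sin A/sin C ≈ 38.418.
Law of sines: CA = AB·sin B/sin C ≈ 46.545.
Area = ½·AB·BC·sin B ≈ 637.7.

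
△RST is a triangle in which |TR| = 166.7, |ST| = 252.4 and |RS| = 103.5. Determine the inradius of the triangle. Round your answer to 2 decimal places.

r ≈ 22.55

Semiperimeter s = (252.4 + 166.7 + 103.5)/2 = 261.3.
Heron's formula: area = √(261.3·8.9·94.6·157.8) ≈ 5892.
Inradius = area/s = 5892/261.3 ≈ 22.549.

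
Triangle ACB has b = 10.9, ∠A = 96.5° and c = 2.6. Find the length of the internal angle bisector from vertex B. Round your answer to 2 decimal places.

By the law of cosines, a² = c² + b² − 2·c·b·cos A = 131.99, so a ≈ 11.489.
Law of cosines again: cos B = (a² + c² − b²)/(2·a·c) ≈ 0.33372, so ∠B ≈ 70.51°.
The bisector from B has length 2·a·c·cos(∠B/2)/(a+c) ≈ 3.4627.

t_B ≈ 3.46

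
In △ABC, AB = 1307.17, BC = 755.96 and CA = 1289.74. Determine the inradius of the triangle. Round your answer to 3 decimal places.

280.005

Semiperimeter s = (755.96 + 1289.7 + 1307.2)/2 = 1676.4.
Heron's formula: area = √(1676.4·920.47·386.69·369.26) ≈ 4.6941e+05.
Inradius = area/s = 4.6941e+05/1676.4 ≈ 280.01.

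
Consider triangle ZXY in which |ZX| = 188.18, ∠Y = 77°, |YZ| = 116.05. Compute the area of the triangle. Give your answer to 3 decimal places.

Law of sines: sin X = |YZ|·sin Y/|ZX| ≈ 0.60089.
Since |ZX| ≥ |YZ|, only the acute value applies: ∠X ≈ 36.93°.
Then ∠Z = 180° − ∠Y − ∠X ≈ 66.07°.
Law of sines gives |XY| = |ZX|·sin Z/sin Y ≈ 176.52.
Area = ½·|ZX|·|YZ|·sin Z ≈ 9980.3.

area ≈ 9980.265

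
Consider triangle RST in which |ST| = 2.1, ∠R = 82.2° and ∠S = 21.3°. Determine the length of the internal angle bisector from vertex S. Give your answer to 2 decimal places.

t_S ≈ 2.04

The third angle is ∠T = 180° − ∠R − ∠S = 76.50°.
Law of sines: |TR| = |ST|·sin S/sin R ≈ 0.76995.
Law of sines: |RS| = |ST|·sin T/sin R ≈ 2.061.
The bisector from S has length 2·|RS|·|ST|·cos(∠S/2)/(|RS|+|ST|) ≈ 2.0445.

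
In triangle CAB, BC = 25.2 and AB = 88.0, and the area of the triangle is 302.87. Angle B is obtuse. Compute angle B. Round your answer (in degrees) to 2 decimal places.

From area = ½·AB·BC·sin B, we get sin B = 2·area/(AB·BC) ≈ 0.27315.
Taking the obtuse solution, ∠B ≈ 164.15°.

164.15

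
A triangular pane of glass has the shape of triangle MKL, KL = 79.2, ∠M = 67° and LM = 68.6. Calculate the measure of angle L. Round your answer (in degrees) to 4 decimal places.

Law of sines: sin K = LM·sin M/KL ≈ 0.79731.
Since KL ≥ LM, only the acute value applies: ∠K ≈ 52.87°.
Then ∠L = 180° − ∠M − ∠K ≈ 60.13°.

60.1264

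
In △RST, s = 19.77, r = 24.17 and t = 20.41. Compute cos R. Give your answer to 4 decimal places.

By the law of cosines, cos R = (s² + t² − r²) / (2·s·t) ≈ 0.27662, so ∠R ≈ 73.94°.

0.2766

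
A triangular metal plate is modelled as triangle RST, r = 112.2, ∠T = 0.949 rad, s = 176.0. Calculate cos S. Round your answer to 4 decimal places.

By the law of cosines, t² = r² + s² − 2·r·s·cos T = 20560, so t ≈ 143.39.
Law of cosines again: cos S = (t² + r² − s²)/(2·t·r) ≈ 0.06751, so ∠S ≈ 1.503 rad.

cos S ≈ 0.0675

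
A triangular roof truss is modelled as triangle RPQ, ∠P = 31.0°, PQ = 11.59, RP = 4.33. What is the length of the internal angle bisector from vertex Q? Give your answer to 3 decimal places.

By the law of cosines, QR² = RP² + PQ² − 2·RP·PQ·cos P = 67.044, so QR ≈ 8.188.
Law of cosines again: cos Q = (PQ² + QR² − RP²)/(2·PQ·QR) ≈ 0.96219, so ∠Q ≈ 15.80°.
The bisector from Q has length 2·PQ·QR·cos(∠Q/2)/(PQ+QR) ≈ 9.5053.

9.505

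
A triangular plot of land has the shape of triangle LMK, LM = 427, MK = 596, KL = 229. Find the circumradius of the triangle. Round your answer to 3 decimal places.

R ≈ 378.251

By the law of cosines, cos L = (KL² + LM² − MK²) / (2·KL·LM) ≈ -0.61588, so ∠L ≈ 128.02°.
Circumradius = MK/(2 sin L) ≈ 378.25.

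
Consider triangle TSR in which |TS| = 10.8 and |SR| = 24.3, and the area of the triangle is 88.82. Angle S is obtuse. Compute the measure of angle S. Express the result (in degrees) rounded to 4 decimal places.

From area = ½·|TS|·|SR|·sin S, we get sin S = 2·area/(|TS|·|SR|) ≈ 0.67688.
Taking the obtuse solution, ∠S ≈ 137.40°.

∠S ≈ 137.3998°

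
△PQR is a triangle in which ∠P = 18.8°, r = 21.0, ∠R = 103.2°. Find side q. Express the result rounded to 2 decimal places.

18.29

The third angle is ∠Q = 180° − ∠R − ∠P = 58.00°.
Law of sines: q = r·sin Q/sin R ≈ 18.292.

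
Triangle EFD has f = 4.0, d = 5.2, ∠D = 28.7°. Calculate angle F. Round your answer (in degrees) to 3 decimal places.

Law of sines: sin F = f·sin D/d ≈ 0.36940.
Since d ≥ f, only the acute value applies: ∠F ≈ 21.68°.
Then ∠E = 180° − ∠D − ∠F ≈ 129.62°.

∠F ≈ 21.679°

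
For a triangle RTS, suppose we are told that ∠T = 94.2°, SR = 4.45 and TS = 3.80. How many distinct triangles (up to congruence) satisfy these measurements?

1

TS·sin T = 3.80·sin(94.2°) ≈ 3.79.
Since ∠T is not acute, a triangle exists only if SR > TS; here SR > TS, so there is exactly one triangle.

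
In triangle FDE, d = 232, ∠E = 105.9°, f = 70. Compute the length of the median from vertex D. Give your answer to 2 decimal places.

m_D ≈ 151.01

By the law of cosines, e² = f² + d² − 2·f·d·cos E = 67622, so e ≈ 260.04.
Median from D: ½√(2·e² + 2·f² − d²) ≈ 151.01.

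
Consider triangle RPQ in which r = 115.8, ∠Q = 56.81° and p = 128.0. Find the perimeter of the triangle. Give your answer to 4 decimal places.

360.2713

By the law of cosines, q² = r² + p² − 2·r·p·cos Q = 13566, so q ≈ 116.47.
Semiperimeter s = (115.8+128+116.47)/2 = 180.14.
Perimeter = 115.8 + 128 + 116.47 = 360.27.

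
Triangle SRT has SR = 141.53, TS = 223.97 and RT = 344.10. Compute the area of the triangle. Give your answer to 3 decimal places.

Semiperimeter s = (344.1 + 223.97 + 141.53)/2 = 354.8.
Heron's formula: area = √(354.8·10.7·130.83·213.27) ≈ 10292.

10292.059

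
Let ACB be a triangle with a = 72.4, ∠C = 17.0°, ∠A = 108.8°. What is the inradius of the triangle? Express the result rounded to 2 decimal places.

8.37

The third angle is ∠B = 180° − ∠A − ∠C = 54.20°.
Law of sines: c = a·sin C/sin A ≈ 22.361.
Law of sines: b = a·sin B/sin A ≈ 62.03.
Area = ½·a·c·sin B ≈ 656.52.
Semiperimeter s = (72.4+22.361+62.03)/2 = 78.396.
Inradius = area/s = 656.52/78.396 ≈ 8.3745.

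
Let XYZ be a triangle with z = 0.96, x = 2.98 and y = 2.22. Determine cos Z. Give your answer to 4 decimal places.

0.9740

By the law of cosines, cos Z = (x² + y² − z²) / (2·x·y) ≈ 0.97400, so ∠Z ≈ 13.09°.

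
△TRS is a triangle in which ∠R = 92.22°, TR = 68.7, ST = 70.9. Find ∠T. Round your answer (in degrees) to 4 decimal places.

Law of sines: sin S = TR·sin R/ST ≈ 0.96824.
Since ST ≥ TR, only the acute value applies: ∠S ≈ 75.52°.
Then ∠T = 180° − ∠R − ∠S ≈ 12.26°.

∠T ≈ 12.2581°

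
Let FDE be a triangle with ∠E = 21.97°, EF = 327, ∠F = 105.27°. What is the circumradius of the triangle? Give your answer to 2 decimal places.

R ≈ 205.37

The third angle is ∠D = 180° − ∠E − ∠F = 52.76°.
Law of sines: DE = EF·sin F/sin D ≈ 396.25.
Law of sines: FD = EF·sin E/sin D ≈ 153.67.
Circumradius = EF/(2 sin D) ≈ 205.37.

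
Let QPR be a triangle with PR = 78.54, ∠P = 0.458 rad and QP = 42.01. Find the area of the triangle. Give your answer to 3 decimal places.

Area = ½·QP·PR·sin P ≈ 729.44.

area ≈ 729.438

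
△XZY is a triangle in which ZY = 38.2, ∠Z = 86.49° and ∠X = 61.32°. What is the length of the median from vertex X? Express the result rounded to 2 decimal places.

29.13

The third angle is ∠Y = 180° − ∠X − ∠Z = 32.19°.
Law of sines: YX = ZY·sin Z/sin X ≈ 43.46.
Law of sines: XZ = ZY·sin Y/sin X ≈ 23.196.
Median from X: ½√(2·YX² + 2·XZ² − ZY²) ≈ 29.131.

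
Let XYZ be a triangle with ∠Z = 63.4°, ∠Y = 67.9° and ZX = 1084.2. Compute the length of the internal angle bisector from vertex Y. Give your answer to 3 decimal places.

t_Y ≈ 792.572

The third angle is ∠X = 180° − ∠Y − ∠Z = 48.70°.
Law of sines: YZ = ZX·sin X/sin Y ≈ 879.11.
Law of sines: XY = ZX·sin Z/sin Y ≈ 1046.3.
The bisector from Y has length 2·XY·YZ·cos(∠Y/2)/(XY+YZ) ≈ 792.57.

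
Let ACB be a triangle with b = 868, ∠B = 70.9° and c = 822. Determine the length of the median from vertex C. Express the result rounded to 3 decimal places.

m_C ≈ 650.546

Law of sines: sin C = c·sin B/b ≈ 0.89487.
Since b ≥ c, only the acute value applies: ∠C ≈ 63.49°.
Then ∠A = 180° − ∠B − ∠C ≈ 45.61°.
Law of sines gives a = b·sin A/sin B ≈ 656.38.
Median from C: ½√(2·b² + 2·a² − c²) ≈ 650.55.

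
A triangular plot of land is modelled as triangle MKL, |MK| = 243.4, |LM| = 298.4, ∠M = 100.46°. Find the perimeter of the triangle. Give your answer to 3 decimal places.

By the law of cosines, |KL|² = |LM|² + |MK|² − 2·|LM|·|MK|·cos M = 1.7466e+05, so |KL| ≈ 417.92.
Semiperimeter s = (417.92+298.4+243.4)/2 = 479.86.
Perimeter = 417.92 + 298.4 + 243.4 = 959.72.

perimeter ≈ 959.721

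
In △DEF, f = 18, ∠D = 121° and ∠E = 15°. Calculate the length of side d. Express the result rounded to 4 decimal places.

22.2109

The third angle is ∠F = 180° − ∠D − ∠E = 44.00°.
Law of sines: d = f·sin D/sin F ≈ 22.211.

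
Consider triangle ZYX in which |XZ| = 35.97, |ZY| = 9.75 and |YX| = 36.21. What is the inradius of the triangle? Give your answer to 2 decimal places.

Semiperimeter s = (36.21 + 35.97 + 9.75)/2 = 40.965.
Heron's formula: area = √(40.965·4.755·4.995·31.215) ≈ 174.27.
Inradius = area/s = 174.27/40.965 ≈ 4.2542.

r ≈ 4.25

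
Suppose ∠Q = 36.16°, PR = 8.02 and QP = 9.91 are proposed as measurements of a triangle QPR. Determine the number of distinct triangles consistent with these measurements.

2

QP·sin Q = 9.91·sin(36.16°) ≈ 5.847.
Since QP sin Q < PR < QP (5.847 < 8.02 < 9.91), two triangles exist.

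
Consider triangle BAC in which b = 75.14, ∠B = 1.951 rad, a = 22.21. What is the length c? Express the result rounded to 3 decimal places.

64.012

Law of sines: sin A = a·sin B/b ≈ 0.27447.
Since b ≥ a, only the acute value applies: ∠A ≈ 0.278 rad.
Then ∠C = π − ∠B − ∠A ≈ 0.913 rad.
Law of sines gives c = b·sin C/sin B ≈ 64.012.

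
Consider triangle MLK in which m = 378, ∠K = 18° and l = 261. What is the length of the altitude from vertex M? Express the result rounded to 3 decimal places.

By the law of cosines, k² = m² + l² − 2·m·l·cos K = 23346, so k ≈ 152.8.
Area = ½·m·l·sin K ≈ 15243.
The altitude from M has length 2·area/m ≈ 80.653.

80.653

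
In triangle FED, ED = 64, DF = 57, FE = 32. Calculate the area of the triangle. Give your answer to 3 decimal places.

910.926

Semiperimeter s = (64 + 57 + 32)/2 = 76.5.
Heron's formula: area = √(76.5·12.5·19.5·44.5) ≈ 910.93.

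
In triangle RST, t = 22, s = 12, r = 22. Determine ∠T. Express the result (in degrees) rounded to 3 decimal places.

By the law of cosines, cos T = (r² + s² − t²) / (2·r·s) ≈ 0.27273, so ∠T ≈ 74.17°.

∠T ≈ 74.173°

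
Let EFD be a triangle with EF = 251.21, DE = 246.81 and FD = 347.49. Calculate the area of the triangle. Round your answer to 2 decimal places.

area ≈ 30989.77

Semiperimeter s = (347.49 + 246.81 + 251.21)/2 = 422.75.
Heron's formula: area = √(422.75·75.265·175.94·171.54) ≈ 30990.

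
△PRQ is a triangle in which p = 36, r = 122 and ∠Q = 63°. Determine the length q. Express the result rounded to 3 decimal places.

110.418

By the law of cosines, q² = p² + r² − 2·p·r·cos Q = 12192, so q ≈ 110.42.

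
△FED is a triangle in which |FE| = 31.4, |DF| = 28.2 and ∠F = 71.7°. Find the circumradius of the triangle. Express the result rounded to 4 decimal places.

R ≈ 18.4332

By the law of cosines, |ED|² = |DF|² + |FE|² − 2·|DF|·|FE|·cos F = 1225.1, so |ED| ≈ 35.002.
Area = ½·|DF|·|FE|·sin F ≈ 420.35.
Circumradius = |ED|/(2 sin F) ≈ 18.433.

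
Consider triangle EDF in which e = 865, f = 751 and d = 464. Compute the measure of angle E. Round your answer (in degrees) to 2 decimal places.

87.44

By the law of cosines, cos E = (d² + f² − e²) / (2·d·f) ≈ 0.04458, so ∠E ≈ 87.44°.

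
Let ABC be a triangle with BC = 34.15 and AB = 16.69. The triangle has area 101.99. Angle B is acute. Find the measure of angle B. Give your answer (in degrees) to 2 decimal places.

From area = ½·AB·BC·sin B, we get sin B = 2·area/(AB·BC) ≈ 0.35788.
Taking the acute solution, ∠B ≈ 20.97°.

20.97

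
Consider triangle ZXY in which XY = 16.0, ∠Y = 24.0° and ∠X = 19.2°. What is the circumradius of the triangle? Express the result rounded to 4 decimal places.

The third angle is ∠Z = 180° − ∠X − ∠Y = 136.80°.
Law of sines: YZ = XY·sin X/sin Z ≈ 7.6866.
Law of sines: ZX = XY·sin Y/sin Z ≈ 9.5067.
Circumradius = XY/(2 sin Z) ≈ 11.687.

11.6866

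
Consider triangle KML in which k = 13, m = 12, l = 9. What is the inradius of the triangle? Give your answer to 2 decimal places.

r ≈ 3.07

Semiperimeter s = (13 + 12 + 9)/2 = 17.
Heron's formula: area = √(17·4·5·8) ≈ 52.154.
Inradius = area/s = 52.154/17 ≈ 3.0679.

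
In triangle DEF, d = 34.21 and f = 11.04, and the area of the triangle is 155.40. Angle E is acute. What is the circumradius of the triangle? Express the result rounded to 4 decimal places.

R ≈ 17.8496

From area = ½·f·d·sin E, we get sin E = 2·area/(f·d) ≈ 0.82292.
Taking the acute solution, ∠E ≈ 55.38°.
Law of cosines then gives e ≈ 29.378.
Circumradius = e/(2 sin E) ≈ 17.85.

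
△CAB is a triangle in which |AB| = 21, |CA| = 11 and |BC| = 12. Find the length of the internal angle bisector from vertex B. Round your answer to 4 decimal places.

t_B ≈ 14.9666

By the law of cosines, cos B = (|AB|² + |BC|² − |CA|²) / (2·|AB|·|BC|) ≈ 0.92063, so ∠B ≈ 22.98°.
The bisector from B has length 2·|AB|·|BC|·cos(∠B/2)/(|AB|+|BC|) ≈ 14.967.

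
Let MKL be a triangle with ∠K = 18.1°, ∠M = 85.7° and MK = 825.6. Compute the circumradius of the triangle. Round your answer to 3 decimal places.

The third angle is ∠L = 180° − ∠M − ∠K = 76.20°.
Law of sines: KL = MK·sin M/sin L ≈ 847.75.
Law of sines: LM = MK·sin K/sin L ≈ 264.12.
Circumradius = MK/(2 sin L) ≈ 425.07.

425.070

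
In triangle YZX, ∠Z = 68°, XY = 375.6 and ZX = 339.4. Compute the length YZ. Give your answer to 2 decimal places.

332.20

Law of sines: sin Y = ZX·sin Z/XY ≈ 0.83782.
Since XY ≥ ZX, only the acute value applies: ∠Y ≈ 56.91°.
Then ∠X = 180° − ∠Z − ∠Y ≈ 55.09°.
Law of sines gives YZ = XY·sin X/sin Z ≈ 332.2.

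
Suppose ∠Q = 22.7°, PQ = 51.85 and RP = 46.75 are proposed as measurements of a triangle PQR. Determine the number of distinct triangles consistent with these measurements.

PQ·sin Q = 51.85·sin(22.7°) ≈ 20.01.
Since PQ sin Q < RP < PQ (20.01 < 46.75 < 51.85), two triangles exist.

2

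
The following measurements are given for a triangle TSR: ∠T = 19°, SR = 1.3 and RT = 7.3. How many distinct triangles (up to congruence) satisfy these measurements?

RT·sin T = 7.3·sin(19°) ≈ 2.377.
Since SR = 1.3 < 2.377 = RT sin T, no triangle exists.

0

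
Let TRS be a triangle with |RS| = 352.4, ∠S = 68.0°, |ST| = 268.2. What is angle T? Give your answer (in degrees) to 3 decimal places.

By the law of cosines, |TR|² = |RS|² + |ST|² − 2·|RS|·|ST|·cos S = 1.2531e+05, so |TR| ≈ 353.99.
Law of cosines again: cos T = (|ST|² + |TR|² − |RS|²)/(2·|ST|·|TR|) ≈ 0.38473, so ∠T ≈ 67.37°.

∠T ≈ 67.373°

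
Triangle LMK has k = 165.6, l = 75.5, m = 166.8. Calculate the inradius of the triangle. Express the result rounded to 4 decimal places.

r ≈ 29.9549

Semiperimeter s = (75.5 + 166.8 + 165.6)/2 = 203.95.
Heron's formula: area = √(203.95·128.45·37.15·38.35) ≈ 6109.3.
Inradius = area/s = 6109.3/203.95 ≈ 29.955.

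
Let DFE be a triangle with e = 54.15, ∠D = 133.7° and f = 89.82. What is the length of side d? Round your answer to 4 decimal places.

By the law of cosines, d² = f² + e² − 2·f·e·cos D = 17720, so d ≈ 133.12.

133.1181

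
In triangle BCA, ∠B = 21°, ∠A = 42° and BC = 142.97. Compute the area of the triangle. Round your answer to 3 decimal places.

The third angle is ∠C = 180° − ∠A − ∠B = 117.00°.
Law of sines: CA = BC·sin B/sin A ≈ 76.571.
Law of sines: AB = BC·sin C/sin A ≈ 190.38.
Area = ½·BC·CA·sin C ≈ 4877.1.

4877.070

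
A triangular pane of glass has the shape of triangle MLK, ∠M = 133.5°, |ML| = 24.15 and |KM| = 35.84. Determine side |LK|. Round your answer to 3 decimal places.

By the law of cosines, |LK|² = |KM|² + |ML|² − 2·|KM|·|ML|·cos M = 3059.3, so |LK| ≈ 55.311.

55.311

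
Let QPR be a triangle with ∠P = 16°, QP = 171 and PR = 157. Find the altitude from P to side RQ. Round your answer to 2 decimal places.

By the law of cosines, RQ² = QP² + PR² − 2·QP·PR·cos P = 2276, so RQ ≈ 47.708.
Area = ½·QP·PR·sin P ≈ 3700.
The altitude from P has length 2·area/RQ ≈ 155.11.

h_P ≈ 155.11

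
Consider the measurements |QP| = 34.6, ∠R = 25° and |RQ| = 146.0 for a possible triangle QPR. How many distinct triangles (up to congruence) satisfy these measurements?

0

|RQ|·sin R = 146.0·sin(25°) ≈ 61.7.
Since |QP| = 34.6 < 61.7 = |RQ| sin R, no triangle exists.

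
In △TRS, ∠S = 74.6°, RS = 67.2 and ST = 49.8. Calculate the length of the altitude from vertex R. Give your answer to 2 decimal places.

64.79

By the law of cosines, TR² = RS² + ST² − 2·RS·ST·cos S = 5218.5, so TR ≈ 72.239.
Area = ½·RS·ST·sin S ≈ 1613.2.
The altitude from R has length 2·area/ST ≈ 64.787.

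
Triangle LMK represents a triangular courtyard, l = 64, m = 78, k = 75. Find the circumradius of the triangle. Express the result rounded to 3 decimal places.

By the law of cosines, cos L = (m² + k² − l²) / (2·m·k) ≈ 0.65068, so ∠L ≈ 49.41°.
Circumradius = l/(2 sin L) ≈ 42.141.

42.141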